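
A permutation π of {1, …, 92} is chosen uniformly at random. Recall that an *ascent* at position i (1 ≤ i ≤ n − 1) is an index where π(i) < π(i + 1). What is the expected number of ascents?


Write X = Σ X_I over i = 1, …, 91, with X_I the indicator of one ascent.
There are 91 indicators.
For each fixed i, the pair (π(i), π(i+1)) is a uniformly random ordered pair of distinct values from {1, …, 92}; by symmetry P[π(i) < π(i+1)] = 1/2.
By linearity: E[X] = 91 · (1/2) = (92 − 1) · (1/2) = 91/2 ≈ 45.500.

E[X] = 91/2 = 45.500.


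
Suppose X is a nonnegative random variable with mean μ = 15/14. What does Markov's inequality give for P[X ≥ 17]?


μ = E[X] = 15/14, a = 17.
Markov: P[X ≥ 17] ≤ μ/a = (15/14)/17 = 15/238.
Numerically: ≈ 0.063025.
(Since a = 17 > μ = 1.071429, the bound 15/238 is < 1 and informative.)

P[X ≥ 17] ≤ 15/238 ≈ 0.063025.


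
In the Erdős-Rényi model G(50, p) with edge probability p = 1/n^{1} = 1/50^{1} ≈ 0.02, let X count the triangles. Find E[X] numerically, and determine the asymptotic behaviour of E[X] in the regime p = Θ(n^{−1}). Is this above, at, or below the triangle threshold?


Number of potential triangles: C(50, 3) = 19600.
Each occurs with probability p³ ≈ (0.02)³ ≈ 8.00000e-06.
By linearity: E[X] = C(50, 3)·p³ ≈ 19600 · 8.00000e-06 ≈ 0.157.
Here α = 1, so p = 1/n is exactly at the triangle threshold p ~ 1/n. Asymptotically E[X] → c³/6 = 1³/6 = 1/6 ≈ 0.167, a bounded constant. In this regime the triangle count is asymptotically Poisson(c³/6).

E[X] ≈ 0.157; in regime p = Θ(1/n^{1}) E[X] stays bounded (at the triangle threshold p ~ 1/n).


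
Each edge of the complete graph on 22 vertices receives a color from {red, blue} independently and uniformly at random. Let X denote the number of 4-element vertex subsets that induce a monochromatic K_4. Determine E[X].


Let X = Σ_S X_S over the C(22, 4) = 7315 subsets S of size 4, where X_S = 1 if the K_4 on S is monochromatic.
For a fixed S, the K_4 on S has C(4, 2) = 6 edges. P[all 6 edges red] = (1/2)^6, and likewise for blue, so P[monochromatic] = 2·(1/2)^6 = 2^{1 − 6} = 1/32.
By linearity of expectation: E[X] = C(22, 4) · 2^{1 − 6} = 7315 · 1/32 = 7315/32.
Numerically: E[X] ≈ 228.5938.

E[X] = C(22,4)·2^(1−C(4,2)) = 7315/32 ≈ 228.5938.


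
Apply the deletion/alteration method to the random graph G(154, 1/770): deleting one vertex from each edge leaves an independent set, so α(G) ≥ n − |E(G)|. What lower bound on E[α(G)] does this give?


E[|E(G)|] = C(154, 2)·p = 11781 · (1/770) = 153/10.
E[α(G)] ≥ n − E[|E(G)|] = 154 − 153/10 = 1387/10.
Numerically: ≈ 138.7000.
(This is only a lower bound; the true E[α(G)] may be larger.)

E[α(G)] ≥ 1387/10 ≈ 138.7000.


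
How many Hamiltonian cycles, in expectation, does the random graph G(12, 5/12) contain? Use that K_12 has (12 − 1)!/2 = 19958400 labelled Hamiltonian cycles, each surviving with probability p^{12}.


K_12 has (12 − 1)!/2 = 19958400 labelled Hamiltonian cycles.
For each such Hamiltonian cycle H, let X_H = 1 if all 12 edges of H are present in G. Then P[X_H = 1] = p^{12} = (5/12)^{12} = 244140625/8916100448256.
By linearity: E[X] = Σ_H E[X_H] = 19958400 · p^{12} = 19958400 · 244140625/8916100448256 = 469970703125/859963392.
Numerically: E[X] ≈ 546.5.

E[X] = 19958400 · (5/12)^{12} = 469970703125/859963392 ≈ 546.5.


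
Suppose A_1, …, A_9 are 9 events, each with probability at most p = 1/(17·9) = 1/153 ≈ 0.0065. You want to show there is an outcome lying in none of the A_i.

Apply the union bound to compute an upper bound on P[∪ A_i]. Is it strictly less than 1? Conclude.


Union bound: P[∪_{i=1}^{9} A_i] ≤ Σ_i P[A_i] ≤ 9·p = 9·(1/153) = 1/17.
Numerically: 1/17 ≈ 0.0588.
Is 1/17 < 1? YES.
Since P[∪ A_i] ≤ 1/17 < 1, the complement has P[∩ A_i^c] ≥ 1 − 1/17 = 16/17 > 0, so some outcome avoids every A_i.

9·p = 1/17 ≈ 0.0588; existence CERTIFIED by the union bound.


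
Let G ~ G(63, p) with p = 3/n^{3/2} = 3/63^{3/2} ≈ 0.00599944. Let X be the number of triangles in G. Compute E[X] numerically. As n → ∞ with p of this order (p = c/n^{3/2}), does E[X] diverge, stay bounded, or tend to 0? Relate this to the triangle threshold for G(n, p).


Number of potential triangles: C(63, 3) = 39711.
Each occurs with probability p³ ≈ (0.00599944)³ ≈ 2.15939102e-07.
By linearity: E[X] = C(63, 3)·p³ ≈ 39711 · 2.15939102e-07 ≈ 0.008575.
Since α = 3/2 > 1, p = c/n^{3/2} = o(1/n) is below the triangle threshold p ~ 1/n. Asymptotically E[X] ~ (c³/6)·n^{3(1−α)} = (3³/6)·n^{-1.5} → 0, so by Markov's inequality G has no triangles w.h.p.

E[X] ≈ 0.008575; in regime p = Θ(1/n^{3/2}) E[X] tends to 0 (below the triangle threshold p ~ 1/n).


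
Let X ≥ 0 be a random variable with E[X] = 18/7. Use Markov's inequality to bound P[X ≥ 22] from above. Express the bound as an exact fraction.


μ = E[X] = 18/7, a = 22.
Markov: P[X ≥ 22] ≤ μ/a = (18/7)/22 = 9/77.
Numerically: ≈ 0.117.
(Since a = 22 > μ = 2.571, the bound 9/77 is < 1 and informative.)

P[X ≥ 22] ≤ 9/77 ≈ 0.117.


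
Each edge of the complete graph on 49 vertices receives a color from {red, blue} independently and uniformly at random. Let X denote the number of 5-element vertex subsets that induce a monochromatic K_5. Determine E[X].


Let X = Σ_S X_S over the C(49, 5) = 1906884 subsets S of size 5, where X_S = 1 if the K_5 on S is monochromatic.
For a fixed S, the K_5 on S has C(5, 2) = 10 edges. P[all 10 edges red] = (1/2)^10, and likewise for blue, so P[monochromatic] = 2·(1/2)^10 = 2^{1 − 10} = 1/512.
By linearity of expectation: E[X] = C(49, 5) · 2^{1 − 10} = 1906884 · 1/512 = 476721/128.
Numerically: E[X] ≈ 3724.382812.

E[X] = C(49,5)·2^(1−C(5,2)) = 476721/128 ≈ 3724.382812.


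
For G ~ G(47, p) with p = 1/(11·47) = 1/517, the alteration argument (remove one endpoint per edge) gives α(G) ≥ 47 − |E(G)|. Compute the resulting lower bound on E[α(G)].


E[|E(G)|] = C(47, 2)·p = 1081 · (1/517) = 23/11.
E[α(G)] ≥ n − E[|E(G)|] = 47 − 23/11 = 494/11.
Numerically: ≈ 44.90909.
(This is only a lower bound; the true E[α(G)] may be larger.)

E[α(G)] ≥ 494/11 ≈ 44.90909.


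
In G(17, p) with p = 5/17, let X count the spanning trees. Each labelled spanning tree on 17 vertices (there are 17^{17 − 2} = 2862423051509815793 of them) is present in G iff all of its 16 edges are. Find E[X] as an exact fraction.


K_17 has 17^{17 − 2} = 2862423051509815793 labelled spanning trees.
For each such spanning tree H, let X_H = 1 if all 16 edges of H are present in G. Then P[X_H = 1] = p^{16} = (5/17)^{16} = 152587890625/48661191875666868481.
By linearity of expectation: E[X] = Σ_H E[X_H] = 2862423051509815793 · p^{16} = 2862423051509815793 · 152587890625/48661191875666868481 = 152587890625/17.
Numerically: E[X] ≈ 8.9758e+09.

E[X] = 2862423051509815793 · (5/17)^{16} = 152587890625/17 ≈ 8.9758e+09.


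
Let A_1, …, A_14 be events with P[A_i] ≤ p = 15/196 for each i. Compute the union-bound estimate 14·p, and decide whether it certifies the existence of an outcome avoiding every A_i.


Union bound: P[∪_{i=1}^{14} A_i] ≤ Σ_i P[A_i] ≤ 14·p = 14·(15/196) = 15/14.
Numerically: 15/14 ≈ 1.071429.
Is 15/14 < 1? NO.
Since the bound 15/14 is ≥ 1, the union bound is uninformative here; it does NOT by itself certify existence.

14·p = 15/14 ≈ 1.071429; existence NOT certified by the union bound.


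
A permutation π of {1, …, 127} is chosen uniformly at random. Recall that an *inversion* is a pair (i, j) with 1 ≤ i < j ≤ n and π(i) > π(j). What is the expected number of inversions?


Write X = Σ X_I over the C(127, 2) = 8001 pairs i < j, with X_I the indicator of one inversion.
There are 8001 indicators.
For each fixed pair i < j, the values π(i) and π(j) are two distinct elements of {1, …, 127} in uniformly random order; by symmetry P[π(i) > π(j)] = 1/2.
By linearity: E[X] = 8001 · (1/2) = C(127, 2) · (1/2) = 8001/2 = 8001/2 ≈ 4000.5000.

E[X] = 8001/2 = 4000.5000.


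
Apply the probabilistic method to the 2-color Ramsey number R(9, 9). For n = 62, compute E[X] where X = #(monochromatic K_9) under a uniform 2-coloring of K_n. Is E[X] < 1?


E[X] = C(62, 9) · 2^{1 − 36} = 20286591270 · 2^{−35} = 20286591270/34359738368.
As a reduced fraction: E[X] = 10143295635/17179869184 ≈ 0.59042.
Is E[X] < 1? YES.
Since E[X] < 1, there exists a 2-coloring of K_{62} with no monochromatic K_9; hence R(9, 9) > 62.

E[X] = 10143295635/17179869184 ≈ 0.59042; E[X] < 1, so R(9, 9) > 62.


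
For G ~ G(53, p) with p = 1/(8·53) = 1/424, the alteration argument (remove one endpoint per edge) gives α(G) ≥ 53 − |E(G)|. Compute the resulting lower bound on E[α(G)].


E[|E(G)|] = C(53, 2)·p = 1378 · (1/424) = 13/4.
E[α(G)] ≥ n − E[|E(G)|] = 53 − 13/4 = 199/4.
Numerically: ≈ 49.7500.
(This is only a lower bound; the true E[α(G)] may be larger.)

E[α(G)] ≥ 199/4 ≈ 49.7500.


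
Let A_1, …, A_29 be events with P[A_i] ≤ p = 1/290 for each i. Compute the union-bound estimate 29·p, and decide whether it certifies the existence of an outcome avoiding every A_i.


Union bound: P[∪_{i=1}^{29} A_i] ≤ Σ_i P[A_i] ≤ 29·p = 29·(1/290) = 1/10.
Numerically: 1/10 ≈ 0.10000.
Is 1/10 < 1? YES.
Since P[∪ A_i] ≤ 1/10 < 1, the complement has P[∩ A_i^c] ≥ 1 − 1/10 = 9/10 > 0, so some outcome avoids every A_i.

29·p = 1/10 ≈ 0.10000; existence CERTIFIED by the union bound.


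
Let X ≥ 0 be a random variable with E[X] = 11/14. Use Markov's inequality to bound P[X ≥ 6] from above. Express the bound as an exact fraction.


μ = E[X] = 11/14, a = 6.
Markov: P[X ≥ 6] ≤ μ/a = (11/14)/6 = 11/84.
Numerically: ≈ 0.13095.
(Since a = 6 > μ = 0.78571, the bound 11/84 is < 1 and informative.)

P[X ≥ 6] ≤ 11/84 ≈ 0.13095.


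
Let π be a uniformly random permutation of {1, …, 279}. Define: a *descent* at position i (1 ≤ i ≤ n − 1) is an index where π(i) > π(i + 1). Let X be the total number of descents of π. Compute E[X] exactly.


Write X = Σ X_I over i = 1, …, 278, with X_I the indicator of one descent.
There are 278 indicators.
For each fixed i, the pair (π(i), π(i+1)) is a uniformly random ordered pair of distinct values from {1, …, 279}; by symmetry P[π(i) > π(i+1)] = 1/2.
By linearity: E[X] = 278 · (1/2) = (279 − 1) · (1/2) = 139 ≈ 139.000.

E[X] = 139 = 139.000.


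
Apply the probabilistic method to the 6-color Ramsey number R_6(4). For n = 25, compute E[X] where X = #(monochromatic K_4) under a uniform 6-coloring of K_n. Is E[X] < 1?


E[X] = C(25, 4) · 6^{1 − 6} = 12650 · 6^{−5} = 12650/7776.
As a reduced fraction: E[X] = 6325/3888 ≈ 1.6268004.
Is E[X] < 1? NO.
Since E[X] ≥ 1, the first-moment bound is inconclusive at n = 25; it does NOT by itself certify R_6(4) > 25.

E[X] = 6325/3888 ≈ 1.6268004; E[X] ≥ 1; first-moment method inconclusive here.


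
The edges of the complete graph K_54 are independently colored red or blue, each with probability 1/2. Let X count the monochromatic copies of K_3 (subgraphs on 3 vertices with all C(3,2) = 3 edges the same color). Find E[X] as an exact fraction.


Let X = Σ_S X_S over the C(54, 3) = 24804 subsets S of size 3, where X_S = 1 if the K_3 on S is monochromatic.
For a fixed S, the K_3 on S has C(3, 2) = 3 edges. P[all 3 edges red] = (1/2)^3, and likewise for blue, so P[monochromatic] = 2·(1/2)^3 = 2^{1 − 3} = 1/4.
By linearity: E[X] = C(54, 3) · 2^{1 − 3} = 24804 · 1/4 = 6201.
Numerically: E[X] ≈ 6201.000.

E[X] = C(54,3)·2^(1−C(3,2)) = 6201 ≈ 6201.000.


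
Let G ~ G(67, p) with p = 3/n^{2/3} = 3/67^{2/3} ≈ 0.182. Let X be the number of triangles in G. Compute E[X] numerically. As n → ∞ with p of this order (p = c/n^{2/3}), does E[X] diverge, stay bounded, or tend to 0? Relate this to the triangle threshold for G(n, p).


Number of potential triangles: C(67, 3) = 47905.
Each occurs with probability p³ ≈ (0.182)³ ≈ 6.01470e-03.
By linearity: E[X] = C(67, 3)·p³ ≈ 47905 · 6.01470e-03 ≈ 288.134.
Since α = 2/3 < 1, p = c/n^{2/3} ≫ 1/n is above the triangle threshold p ~ 1/n. Asymptotically E[X] ~ (c³/6)·n^{3(1−α)} = (3³/6)·n^{1} → ∞; triangles are abundant w.h.p.

E[X] ≈ 288.134; in regime p = Θ(1/n^{2/3}) E[X] diverges (above the triangle threshold p ~ 1/n).


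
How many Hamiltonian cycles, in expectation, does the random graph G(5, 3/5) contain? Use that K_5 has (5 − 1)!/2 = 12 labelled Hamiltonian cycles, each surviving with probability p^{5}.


K_5 has (5 − 1)!/2 = 12 labelled Hamiltonian cycles.
For each such Hamiltonian cycle H, let X_H = 1 if all 5 edges of H are present in G. Then P[X_H = 1] = p^{5} = (3/5)^{5} = 243/3125.
By linearity of expectation: E[X] = Σ_H E[X_H] = 12 · p^{5} = 12 · 243/3125 = 2916/3125.
Numerically: E[X] ≈ 0.9331.

E[X] = 12 · (3/5)^{5} = 2916/3125 ≈ 0.9331.


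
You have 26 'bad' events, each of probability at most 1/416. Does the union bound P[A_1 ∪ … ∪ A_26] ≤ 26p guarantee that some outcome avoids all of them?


Union bound: P[∪_{i=1}^{26} A_i] ≤ Σ_i P[A_i] ≤ 26·p = 26·(1/416) = 1/16.
Numerically: 1/16 ≈ 0.0625.
Is 1/16 < 1? YES.
Since P[∪ A_i] ≤ 1/16 < 1, the complement has P[∩ A_i^c] ≥ 1 − 1/16 = 15/16 > 0, so some outcome avoids every A_i.

26·p = 1/16 ≈ 0.0625; existence CERTIFIED by the union bound.


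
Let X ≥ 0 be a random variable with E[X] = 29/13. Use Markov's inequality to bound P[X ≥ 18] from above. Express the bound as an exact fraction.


μ = E[X] = 29/13, a = 18.
Markov: P[X ≥ 18] ≤ μ/a = (29/13)/18 = 29/234.
Numerically: ≈ 0.123932.
(Since a = 18 > μ = 2.230769, the bound 29/234 is < 1 and informative.)

P[X ≥ 18] ≤ 29/234 ≈ 0.123932.


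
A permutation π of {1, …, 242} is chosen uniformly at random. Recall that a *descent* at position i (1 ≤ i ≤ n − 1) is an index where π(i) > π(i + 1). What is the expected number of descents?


Write X = Σ X_I over i = 1, …, 241, with X_I the indicator of one descent.
There are 241 indicators.
For each fixed i, the pair (π(i), π(i+1)) is a uniformly random ordered pair of distinct values from {1, …, 242}; by symmetry P[π(i) > π(i+1)] = 1/2.
By linearity: E[X] = 241 · (1/2) = (242 − 1) · (1/2) = 241/2 ≈ 120.50000.

E[X] = 241/2 = 120.50000.


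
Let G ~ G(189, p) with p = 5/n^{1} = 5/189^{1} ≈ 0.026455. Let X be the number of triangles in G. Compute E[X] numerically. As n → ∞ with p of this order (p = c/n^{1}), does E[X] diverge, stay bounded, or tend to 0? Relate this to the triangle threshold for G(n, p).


Number of potential triangles: C(189, 3) = 1107414.
Each occurs with probability p³ ≈ (0.026455)³ ≈ 1.8515038e-05.
By linearity: E[X] = C(189, 3)·p³ ≈ 1107414 · 1.8515038e-05 ≈ 20.50381.
Here α = 1, so p = 5/n is exactly at the triangle threshold p ~ 1/n. Asymptotically E[X] → c³/6 = 5³/6 = 125/6 ≈ 20.83333, a bounded constant. In this regime the triangle count is asymptotically Poisson(c³/6).

E[X] ≈ 20.50381; in regime p = Θ(1/n^{1}) E[X] stays bounded (at the triangle threshold p ~ 1/n).


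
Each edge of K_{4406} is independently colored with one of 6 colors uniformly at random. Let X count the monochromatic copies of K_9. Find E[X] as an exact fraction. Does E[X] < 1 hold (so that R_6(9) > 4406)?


E[X] = C(4406, 9) · 6^{1 − 36} = 1710356485221788389505285700 · 6^{−35} = 1710356485221788389505285700/1719070799748422591028658176.
As a reduced fraction: E[X] = 142529707101815699125440475/143255899979035215919054848 ≈ 0.99493.
Is E[X] < 1? YES.
Since E[X] < 1, there exists a 6-coloring of K_{4406} with no monochromatic K_9; hence R_6(9) > 4406.

E[X] = 142529707101815699125440475/143255899979035215919054848 ≈ 0.99493; E[X] < 1, so R_6(9) > 4406.


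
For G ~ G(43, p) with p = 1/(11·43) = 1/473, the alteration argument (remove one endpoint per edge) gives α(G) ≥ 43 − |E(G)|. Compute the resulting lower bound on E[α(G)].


E[|E(G)|] = C(43, 2)·p = 903 · (1/473) = 21/11.
E[α(G)] ≥ n − E[|E(G)|] = 43 − 21/11 = 452/11.
Numerically: ≈ 41.091.
(This is only a lower bound; the true E[α(G)] may be larger.)

E[α(G)] ≥ 452/11 ≈ 41.091.


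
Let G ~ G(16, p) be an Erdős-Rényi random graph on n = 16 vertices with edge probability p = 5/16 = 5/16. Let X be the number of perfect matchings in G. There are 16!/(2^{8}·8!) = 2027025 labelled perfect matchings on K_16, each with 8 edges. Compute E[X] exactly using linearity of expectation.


K_16 has 16!/(2^{8}·8!) = 2027025 labelled perfect matchings.
For each such perfect matching H, let X_H = 1 if all 8 edges of H are present in G. Then P[X_H = 1] = p^{8} = (5/16)^{8} = 390625/4294967296.
Summing the indicators: E[X] = Σ_H E[X_H] = 2027025 · p^{8} = 2027025 · 390625/4294967296 = 791806640625/4294967296.
Numerically: E[X] ≈ 184.36.

E[X] = 2027025 · (5/16)^{8} = 791806640625/4294967296 ≈ 184.36.


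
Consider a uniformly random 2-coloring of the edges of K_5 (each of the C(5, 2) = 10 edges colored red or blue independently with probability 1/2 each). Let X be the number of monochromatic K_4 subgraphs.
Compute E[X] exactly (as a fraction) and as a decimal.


Let X = Σ_S X_S over the C(5, 4) = 5 subsets S of size 4, where X_S = 1 if the K_4 on S is monochromatic.
For a fixed S, the K_4 on S has C(4, 2) = 6 edges. P[all 6 edges red] = (1/2)^6, and likewise for blue, so P[monochromatic] = 2·(1/2)^6 = 2^{1 − 6} = 1/32.
Summing: E[X] = C(5, 4) · 2^{1 − 6} = 5 · 1/32 = 5/32.
Numerically: E[X] ≈ 0.15625.

E[X] = C(5,4)·2^(1−C(4,2)) = 5/32 ≈ 0.15625.


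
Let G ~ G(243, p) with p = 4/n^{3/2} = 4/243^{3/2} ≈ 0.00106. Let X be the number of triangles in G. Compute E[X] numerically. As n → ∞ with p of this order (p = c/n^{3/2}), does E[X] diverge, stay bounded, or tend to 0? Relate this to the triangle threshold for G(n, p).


Number of potential triangles: C(243, 3) = 2362041.
Each occurs with probability p³ ≈ (0.00106)³ ≈ 1.17748e-09.
By linearity: E[X] = C(243, 3)·p³ ≈ 2362041 · 1.17748e-09 ≈ 0.003.
Since α = 3/2 > 1, p = c/n^{3/2} = o(1/n) is below the triangle threshold p ~ 1/n. Asymptotically E[X] ~ (c³/6)·n^{3(1−α)} = (4³/6)·n^{-1.5} → 0, so by Markov's inequality G has no triangles w.h.p.

E[X] ≈ 0.003; in regime p = Θ(1/n^{3/2}) E[X] tends to 0 (below the triangle threshold p ~ 1/n).


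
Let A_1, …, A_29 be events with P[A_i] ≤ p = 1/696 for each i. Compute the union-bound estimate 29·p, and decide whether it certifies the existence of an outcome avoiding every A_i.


Union bound: P[∪_{i=1}^{29} A_i] ≤ Σ_i P[A_i] ≤ 29·p = 29·(1/696) = 1/24.
Numerically: 1/24 ≈ 0.0417.
Is 1/24 < 1? YES.
Since P[∪ A_i] ≤ 1/24 < 1, the complement has P[∩ A_i^c] ≥ 1 − 1/24 = 23/24 > 0, so some outcome avoids every A_i.

29·p = 1/24 ≈ 0.0417; existence CERTIFIED by the union bound.


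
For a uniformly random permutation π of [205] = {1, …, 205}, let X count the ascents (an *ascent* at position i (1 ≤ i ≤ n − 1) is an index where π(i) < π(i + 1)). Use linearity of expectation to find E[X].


Write X = Σ X_I over i = 1, …, 204, with X_I the indicator of one ascent.
There are 204 indicators.
For each fixed i, the pair (π(i), π(i+1)) is a uniformly random ordered pair of distinct values from {1, …, 205}; by symmetry P[π(i) < π(i+1)] = 1/2.
By linearity: E[X] = 204 · (1/2) = (205 − 1) · (1/2) = 102 ≈ 102.0000.

E[X] = 102 = 102.0000.


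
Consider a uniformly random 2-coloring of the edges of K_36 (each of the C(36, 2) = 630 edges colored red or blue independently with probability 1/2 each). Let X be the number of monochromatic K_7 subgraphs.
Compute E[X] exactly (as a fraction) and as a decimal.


Let X = Σ_S X_S over the C(36, 7) = 8347680 subsets S of size 7, where X_S = 1 if the K_7 on S is monochromatic.
For a fixed S, the K_7 on S has C(7, 2) = 21 edges. P[all 21 edges red] = (1/2)^21, and likewise for blue, so P[monochromatic] = 2·(1/2)^21 = 2^{1 − 21} = 1/1048576.
By linearity of expectation: E[X] = C(36, 7) · 2^{1 − 21} = 8347680 · 1/1048576 = 260865/32768.
Numerically: E[X] ≈ 7.96097.

E[X] = C(36,7)·2^(1−C(7,2)) = 260865/32768 ≈ 7.96097.


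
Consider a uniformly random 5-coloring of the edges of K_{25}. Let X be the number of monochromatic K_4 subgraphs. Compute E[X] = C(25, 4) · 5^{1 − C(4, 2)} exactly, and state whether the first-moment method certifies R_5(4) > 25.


E[X] = C(25, 4) · 5^{1 − 6} = 12650 · 5^{−5} = 12650/3125.
As a reduced fraction: E[X] = 506/125 ≈ 4.0480000.
Is E[X] < 1? NO.
Since E[X] ≥ 1, the first-moment bound is inconclusive at n = 25; it does NOT by itself certify R_5(4) > 25.

E[X] = 506/125 ≈ 4.0480000; E[X] ≥ 1; first-moment method inconclusive here.


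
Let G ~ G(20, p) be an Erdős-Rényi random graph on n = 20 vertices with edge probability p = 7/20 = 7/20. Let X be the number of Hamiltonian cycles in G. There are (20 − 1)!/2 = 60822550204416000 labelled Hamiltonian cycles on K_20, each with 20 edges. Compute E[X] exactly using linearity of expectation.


K_20 has (20 − 1)!/2 = 60822550204416000 labelled Hamiltonian cycles.
For each such Hamiltonian cycle H, let X_H = 1 if all 20 edges of H are present in G. Then P[X_H = 1] = p^{20} = (7/20)^{20} = 79792266297612001/104857600000000000000000000.
Summing the indicators: E[X] = Σ_H E[X_H] = 60822550204416000 · p^{20} = 60822550204416000 · 79792266297612001/104857600000000000000000000 = 1184855742873690605203907421/25600000000000000000.
Numerically: E[X] ≈ 4.63e+07.

E[X] = 60822550204416000 · (7/20)^{20} = 1184855742873690605203907421/25600000000000000000 ≈ 4.63e+07.


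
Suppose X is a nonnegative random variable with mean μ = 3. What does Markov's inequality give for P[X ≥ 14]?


μ = E[X] = 3, a = 14.
Markov: P[X ≥ 14] ≤ μ/a = (3)/14 = 3/14.
Numerically: ≈ 0.214286.
(Since a = 14 > μ = 3.000000, the bound 3/14 is < 1 and informative.)

P[X ≥ 14] ≤ 3/14 ≈ 0.214286.


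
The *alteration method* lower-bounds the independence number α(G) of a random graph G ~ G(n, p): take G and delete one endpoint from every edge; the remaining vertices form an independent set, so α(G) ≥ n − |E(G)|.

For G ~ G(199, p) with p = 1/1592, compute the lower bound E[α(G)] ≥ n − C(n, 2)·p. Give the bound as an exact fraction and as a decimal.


E[|E(G)|] = C(199, 2)·p = 19701 · (1/1592) = 99/8.
E[α(G)] ≥ n − E[|E(G)|] = 199 − 99/8 = 1493/8.
Numerically: ≈ 186.62500.
(This is only a lower bound; the true E[α(G)] may be larger.)

E[α(G)] ≥ 1493/8 ≈ 186.62500.


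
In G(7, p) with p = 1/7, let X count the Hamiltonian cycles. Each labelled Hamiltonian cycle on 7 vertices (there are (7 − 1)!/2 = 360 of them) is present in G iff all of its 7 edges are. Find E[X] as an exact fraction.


K_7 has (7 − 1)!/2 = 360 labelled Hamiltonian cycles.
For each such Hamiltonian cycle H, let X_H = 1 if all 7 edges of H are present in G. Then P[X_H = 1] = p^{7} = (1/7)^{7} = 1/823543.
By linearity of expectation: E[X] = Σ_H E[X_H] = 360 · p^{7} = 360 · 1/823543 = 360/823543.
Numerically: E[X] ≈ 0.00043714.

E[X] = 360 · (1/7)^{7} = 360/823543 ≈ 0.00043714.


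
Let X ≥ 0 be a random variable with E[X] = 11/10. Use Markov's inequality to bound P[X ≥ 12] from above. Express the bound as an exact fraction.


μ = E[X] = 11/10, a = 12.
Markov: P[X ≥ 12] ≤ μ/a = (11/10)/12 = 11/120.
Numerically: ≈ 0.091667.
(Since a = 12 > μ = 1.100000, the bound 11/120 is < 1 and informative.)

P[X ≥ 12] ≤ 11/120 ≈ 0.091667.


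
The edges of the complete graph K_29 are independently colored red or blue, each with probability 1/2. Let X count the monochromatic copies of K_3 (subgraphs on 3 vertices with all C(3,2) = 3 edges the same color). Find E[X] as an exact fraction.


Let X = Σ_S X_S over the C(29, 3) = 3654 subsets S of size 3, where X_S = 1 if the K_3 on S is monochromatic.
For a fixed S, the K_3 on S has C(3, 2) = 3 edges. P[all 3 edges red] = (1/2)^3, and likewise for blue, so P[monochromatic] = 2·(1/2)^3 = 2^{1 − 3} = 1/4.
Summing: E[X] = C(29, 3) · 2^{1 − 3} = 3654 · 1/4 = 1827/2.
Numerically: E[X] ≈ 913.500000.

E[X] = C(29,3)·2^(1−C(3,2)) = 1827/2 ≈ 913.500000.


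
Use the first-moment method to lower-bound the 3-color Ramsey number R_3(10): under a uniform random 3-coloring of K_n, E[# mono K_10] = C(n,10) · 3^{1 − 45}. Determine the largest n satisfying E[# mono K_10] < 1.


We need C(n, 10) · 3^{1 − 45} < 1, i.e. C(n, 10) < 3^{45 − 1} = 984770902183611232881.
Check values of n near the boundary:
  n = 570: C(570, 10) = 921524823451961408691; 921524823451961408691 < 984770902183611232881? YES
  n = 571: C(571, 10) = 937951290893172842001; 937951290893172842001 < 984770902183611232881? YES
  n = 572: C(572, 10) = 954640815642161682606; 954640815642161682606 < 984770902183611232881? YES
  n = 573: C(573, 10) = 971597135635805762226; 971597135635805762226 < 984770902183611232881? YES
  n = 574: C(574, 10) = 988824035203816502691; 988824035203816502691 < 984770902183611232881? NO
The largest n with C(n, 10) < 984770902183611232881 is n = 573 (where E[X] = 35985079097622435638/36472996377170786403 ≈ 0.987). Hence R_3(10) > 573, i.e. R_3(10) ≥ 574.

Largest n = 573; hence R_3(10) > 573.


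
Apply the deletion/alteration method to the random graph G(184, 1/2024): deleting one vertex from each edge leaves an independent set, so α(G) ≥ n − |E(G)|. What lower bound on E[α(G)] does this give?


E[|E(G)|] = C(184, 2)·p = 16836 · (1/2024) = 183/22.
E[α(G)] ≥ n − E[|E(G)|] = 184 − 183/22 = 3865/22.
Numerically: ≈ 175.681818.
(This is only a lower bound; the true E[α(G)] may be larger.)

E[α(G)] ≥ 3865/22 ≈ 175.681818.


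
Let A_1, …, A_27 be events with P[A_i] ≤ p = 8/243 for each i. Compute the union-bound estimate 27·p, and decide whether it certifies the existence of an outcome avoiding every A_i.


Union bound: P[∪_{i=1}^{27} A_i] ≤ Σ_i P[A_i] ≤ 27·p = 27·(8/243) = 8/9.
Numerically: 8/9 ≈ 0.8888889.
Is 8/9 < 1? YES.
Since P[∪ A_i] ≤ 8/9 < 1, the complement has P[∩ A_i^c] ≥ 1 − 8/9 = 1/9 > 0, so some outcome avoids every A_i.

27·p = 8/9 ≈ 0.8888889; existence CERTIFIED by the union bound.


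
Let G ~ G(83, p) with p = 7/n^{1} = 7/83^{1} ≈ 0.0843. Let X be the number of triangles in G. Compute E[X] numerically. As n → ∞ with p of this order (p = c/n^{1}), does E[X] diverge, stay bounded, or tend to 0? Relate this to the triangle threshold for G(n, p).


Number of potential triangles: C(83, 3) = 91881.
Each occurs with probability p³ ≈ (0.0843)³ ≈ 5.99874e-04.
By linearity: E[X] = C(83, 3)·p³ ≈ 91881 · 5.99874e-04 ≈ 55.117.
Here α = 1, so p = 7/n is exactly at the triangle threshold p ~ 1/n. Asymptotically E[X] → c³/6 = 7³/6 = 343/6 ≈ 57.167, a bounded constant. In this regime the triangle count is asymptotically Poisson(c³/6).

E[X] ≈ 55.117; in regime p = Θ(1/n^{1}) E[X] stays bounded (at the triangle threshold p ~ 1/n).


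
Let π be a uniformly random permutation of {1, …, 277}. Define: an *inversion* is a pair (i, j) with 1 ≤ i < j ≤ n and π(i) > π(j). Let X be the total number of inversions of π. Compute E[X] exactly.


Write X = Σ X_I over the C(277, 2) = 38226 pairs i < j, with X_I the indicator of one inversion.
There are 38226 indicators.
For each fixed pair i < j, the values π(i) and π(j) are two distinct elements of {1, …, 277} in uniformly random order; by symmetry P[π(i) > π(j)] = 1/2.
By linearity: E[X] = 38226 · (1/2) = C(277, 2) · (1/2) = 38226/2 = 19113 ≈ 19113.000000.

E[X] = 19113 = 19113.000000.


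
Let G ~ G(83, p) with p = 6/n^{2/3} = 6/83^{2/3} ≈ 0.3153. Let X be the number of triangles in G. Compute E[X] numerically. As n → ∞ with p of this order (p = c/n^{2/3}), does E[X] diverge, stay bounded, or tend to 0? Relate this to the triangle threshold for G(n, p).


Number of potential triangles: C(83, 3) = 91881.
Each occurs with probability p³ ≈ (0.3153)³ ≈ 3.135433e-02.
By linearity: E[X] = C(83, 3)·p³ ≈ 91881 · 3.135433e-02 ≈ 2880.8675.
Since α = 2/3 < 1, p = c/n^{2/3} ≫ 1/n is above the triangle threshold p ~ 1/n. Asymptotically E[X] ~ (c³/6)·n^{3(1−α)} = (6³/6)·n^{1} → ∞; triangles are abundant w.h.p.

E[X] ≈ 2880.8675; in regime p = Θ(1/n^{2/3}) E[X] diverges (above the triangle threshold p ~ 1/n).


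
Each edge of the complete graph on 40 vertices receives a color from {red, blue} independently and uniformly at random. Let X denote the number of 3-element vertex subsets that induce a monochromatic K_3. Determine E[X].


Let X = Σ_S X_S over the C(40, 3) = 9880 subsets S of size 3, where X_S = 1 if the K_3 on S is monochromatic.
For a fixed S, the K_3 on S has C(3, 2) = 3 edges. P[all 3 edges red] = (1/2)^3, and likewise for blue, so P[monochromatic] = 2·(1/2)^3 = 2^{1 − 3} = 1/4.
By linearity of expectation: E[X] = C(40, 3) · 2^{1 − 3} = 9880 · 1/4 = 2470.
Numerically: E[X] ≈ 2470.000.

E[X] = C(40,3)·2^(1−C(3,2)) = 2470 ≈ 2470.000.


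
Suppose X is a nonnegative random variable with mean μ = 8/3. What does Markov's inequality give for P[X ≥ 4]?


μ = E[X] = 8/3, a = 4.
Markov: P[X ≥ 4] ≤ μ/a = (8/3)/4 = 2/3.
Numerically: ≈ 0.666667.
(Since a = 4 > μ = 2.666667, the bound 2/3 is < 1 and informative.)

P[X ≥ 4] ≤ 2/3 ≈ 0.666667.


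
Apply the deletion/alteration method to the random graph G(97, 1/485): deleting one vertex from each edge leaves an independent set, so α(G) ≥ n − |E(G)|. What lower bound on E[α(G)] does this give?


E[|E(G)|] = C(97, 2)·p = 4656 · (1/485) = 48/5.
E[α(G)] ≥ n − E[|E(G)|] = 97 − 48/5 = 437/5.
Numerically: ≈ 87.4000.
(This is only a lower bound; the true E[α(G)] may be larger.)

E[α(G)] ≥ 437/5 ≈ 87.4000.


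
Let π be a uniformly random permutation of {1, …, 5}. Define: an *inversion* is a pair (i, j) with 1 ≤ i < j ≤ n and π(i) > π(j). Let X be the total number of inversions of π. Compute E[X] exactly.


Write X = Σ X_I over the C(5, 2) = 10 pairs i < j, with X_I the indicator of one inversion.
There are 10 indicators.
For each fixed pair i < j, the values π(i) and π(j) are two distinct elements of {1, …, 5} in uniformly random order; by symmetry P[π(i) > π(j)] = 1/2.
By linearity: E[X] = 10 · (1/2) = C(5, 2) · (1/2) = 10/2 = 5 ≈ 5.00000.

E[X] = 5 = 5.00000.


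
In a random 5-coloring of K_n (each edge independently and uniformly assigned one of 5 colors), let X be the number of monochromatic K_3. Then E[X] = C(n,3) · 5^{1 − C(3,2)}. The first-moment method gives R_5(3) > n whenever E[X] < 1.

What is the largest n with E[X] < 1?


We need C(n, 3) · 5^{1 − 3} < 1, i.e. C(n, 3) < 5^{3 − 1} = 25.
Check values of n near the boundary:
  n = 5: C(5, 3) = 10; 10 < 25? YES
  n = 6: C(6, 3) = 20; 20 < 25? YES
  n = 7: C(7, 3) = 35; 35 < 25? NO
  n = 8: C(8, 3) = 56; 56 < 25? NO
  n = 9: C(9, 3) = 84; 84 < 25? NO
The largest n with C(n, 3) < 25 is n = 6 (where E[X] = 4/5 ≈ 0.8000000). Hence R_5(3) > 6, i.e. R_5(3) ≥ 7.

Largest n = 6; hence R_5(3) > 6.


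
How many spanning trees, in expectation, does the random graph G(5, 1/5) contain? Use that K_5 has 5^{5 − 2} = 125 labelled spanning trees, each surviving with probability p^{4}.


K_5 has 5^{5 − 2} = 125 labelled spanning trees.
For each such spanning tree H, let X_H = 1 if all 4 edges of H are present in G. Then P[X_H = 1] = p^{4} = (1/5)^{4} = 1/625.
By linearity of expectation: E[X] = Σ_H E[X_H] = 125 · p^{4} = 125 · 1/625 = 1/5.
Numerically: E[X] ≈ 0.2.

E[X] = 125 · (1/5)^{4} = 1/5 ≈ 0.2.


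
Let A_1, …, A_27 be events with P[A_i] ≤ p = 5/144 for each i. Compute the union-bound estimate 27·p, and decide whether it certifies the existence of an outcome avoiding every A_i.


Union bound: P[∪_{i=1}^{27} A_i] ≤ Σ_i P[A_i] ≤ 27·p = 27·(5/144) = 15/16.
Numerically: 15/16 ≈ 0.93750.
Is 15/16 < 1? YES.
Since P[∪ A_i] ≤ 15/16 < 1, the complement has P[∩ A_i^c] ≥ 1 − 15/16 = 1/16 > 0, so some outcome avoids every A_i.

27·p = 15/16 ≈ 0.93750; existence CERTIFIED by the union bound.


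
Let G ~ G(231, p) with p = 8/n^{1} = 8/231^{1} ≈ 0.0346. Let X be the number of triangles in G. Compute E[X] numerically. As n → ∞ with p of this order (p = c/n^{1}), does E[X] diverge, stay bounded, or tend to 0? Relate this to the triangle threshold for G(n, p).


Number of potential triangles: C(231, 3) = 2027795.
Each occurs with probability p³ ≈ (0.0346)³ ≈ 4.15369e-05.
By linearity: E[X] = C(231, 3)·p³ ≈ 2027795 · 4.15369e-05 ≈ 84.228.
Here α = 1, so p = 8/n is exactly at the triangle threshold p ~ 1/n. Asymptotically E[X] → c³/6 = 8³/6 = 256/3 ≈ 85.333, a bounded constant. In this regime the triangle count is asymptotically Poisson(c³/6).

E[X] ≈ 84.228; in regime p = Θ(1/n^{1}) E[X] stays bounded (at the triangle threshold p ~ 1/n).


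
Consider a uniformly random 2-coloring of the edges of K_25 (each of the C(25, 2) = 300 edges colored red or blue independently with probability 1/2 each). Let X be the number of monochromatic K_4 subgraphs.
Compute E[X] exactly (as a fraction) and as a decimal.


Let X = Σ_S X_S over the C(25, 4) = 12650 subsets S of size 4, where X_S = 1 if the K_4 on S is monochromatic.
For a fixed S, the K_4 on S has C(4, 2) = 6 edges. P[all 6 edges red] = (1/2)^6, and likewise for blue, so P[monochromatic] = 2·(1/2)^6 = 2^{1 − 6} = 1/32.
Summing: E[X] = C(25, 4) · 2^{1 − 6} = 12650 · 1/32 = 6325/16.
Numerically: E[X] ≈ 395.31250.

E[X] = C(25,4)·2^(1−C(4,2)) = 6325/16 ≈ 395.31250.


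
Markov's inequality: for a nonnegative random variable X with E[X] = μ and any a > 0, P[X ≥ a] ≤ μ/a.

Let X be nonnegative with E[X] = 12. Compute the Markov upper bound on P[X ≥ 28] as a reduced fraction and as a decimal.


μ = E[X] = 12, a = 28.
Markov: P[X ≥ 28] ≤ μ/a = (12)/28 = 3/7.
Numerically: ≈ 0.429.
(Since a = 28 > μ = 12.000, the bound 3/7 is < 1 and informative.)

P[X ≥ 28] ≤ 3/7 ≈ 0.429.


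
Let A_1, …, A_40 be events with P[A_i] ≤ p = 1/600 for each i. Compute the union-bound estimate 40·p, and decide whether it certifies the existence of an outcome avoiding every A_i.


Union bound: P[∪_{i=1}^{40} A_i] ≤ Σ_i P[A_i] ≤ 40·p = 40·(1/600) = 1/15.
Numerically: 1/15 ≈ 0.06667.
Is 1/15 < 1? YES.
Since P[∪ A_i] ≤ 1/15 < 1, the complement has P[∩ A_i^c] ≥ 1 − 1/15 = 14/15 > 0, so some outcome avoids every A_i.

40·p = 1/15 ≈ 0.06667; existence CERTIFIED by the union bound.


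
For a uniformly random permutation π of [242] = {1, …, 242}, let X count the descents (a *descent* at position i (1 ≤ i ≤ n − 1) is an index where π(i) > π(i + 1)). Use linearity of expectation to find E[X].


Write X = Σ X_I over i = 1, …, 241, with X_I the indicator of one descent.
There are 241 indicators.
For each fixed i, the pair (π(i), π(i+1)) is a uniformly random ordered pair of distinct values from {1, …, 242}; by symmetry P[π(i) > π(i+1)] = 1/2.
By linearity: E[X] = 241 · (1/2) = (242 − 1) · (1/2) = 241/2 ≈ 120.50000.

E[X] = 241/2 = 120.50000.


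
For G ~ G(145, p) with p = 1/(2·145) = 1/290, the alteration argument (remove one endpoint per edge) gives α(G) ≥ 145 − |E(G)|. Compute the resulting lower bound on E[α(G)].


E[|E(G)|] = C(145, 2)·p = 10440 · (1/290) = 36.
E[α(G)] ≥ n − E[|E(G)|] = 145 − 36 = 109.
Numerically: ≈ 109.00000.
(This is only a lower bound; the true E[α(G)] may be larger.)

E[α(G)] ≥ 109 ≈ 109.00000.


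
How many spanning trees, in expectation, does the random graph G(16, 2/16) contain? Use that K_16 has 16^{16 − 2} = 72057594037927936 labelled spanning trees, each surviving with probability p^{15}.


K_16 has 16^{16 − 2} = 72057594037927936 labelled spanning trees.
For each such spanning tree H, let X_H = 1 if all 15 edges of H are present in G. Then P[X_H = 1] = p^{15} = (1/8)^{15} = 1/35184372088832.
By linearity of expectation: E[X] = Σ_H E[X_H] = 72057594037927936 · p^{15} = 72057594037927936 · 1/35184372088832 = 2048.
Numerically: E[X] ≈ 2.05e+03.

E[X] = 72057594037927936 · (1/8)^{15} = 2048 ≈ 2.05e+03.


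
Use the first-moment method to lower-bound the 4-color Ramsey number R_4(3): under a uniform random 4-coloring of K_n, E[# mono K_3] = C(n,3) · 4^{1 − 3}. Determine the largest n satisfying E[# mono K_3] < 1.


We need C(n, 3) · 4^{1 − 3} < 1, i.e. C(n, 3) < 4^{3 − 1} = 16.
Check values of n near the boundary:
  n = 3: C(3, 3) = 1; 1 < 16? YES
  n = 4: C(4, 3) = 4; 4 < 16? YES
  n = 5: C(5, 3) = 10; 10 < 16? YES
  n = 6: C(6, 3) = 20; 20 < 16? NO
The largest n with C(n, 3) < 16 is n = 5 (where E[X] = 5/8 ≈ 0.6250000). Hence R_4(3) > 5, i.e. R_4(3) ≥ 6.

Largest n = 5; hence R_4(3) > 5.


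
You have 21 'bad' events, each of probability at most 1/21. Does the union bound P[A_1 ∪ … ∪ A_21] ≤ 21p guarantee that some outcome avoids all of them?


Union bound: P[∪_{i=1}^{21} A_i] ≤ Σ_i P[A_i] ≤ 21·p = 21·(1/21) = 1.
Numerically: 1 ≈ 1.00000.
Is 1 < 1? NO.
Since the bound 1 is ≥ 1, the union bound is uninformative here; it does NOT by itself certify existence.

21·p = 1 ≈ 1.00000; existence NOT certified by the union bound.


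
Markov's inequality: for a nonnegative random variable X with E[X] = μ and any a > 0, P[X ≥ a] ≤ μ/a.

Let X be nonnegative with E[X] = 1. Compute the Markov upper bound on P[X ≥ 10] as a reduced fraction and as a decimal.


μ = E[X] = 1, a = 10.
Markov: P[X ≥ 10] ≤ μ/a = (1)/10 = 1/10.
Numerically: ≈ 0.100.
(Since a = 10 > μ = 1.000, the bound 1/10 is < 1 and informative.)

P[X ≥ 10] ≤ 1/10 ≈ 0.100.


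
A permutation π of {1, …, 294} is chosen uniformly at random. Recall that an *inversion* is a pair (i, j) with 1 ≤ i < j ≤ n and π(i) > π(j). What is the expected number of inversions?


Write X = Σ X_I over the C(294, 2) = 43071 pairs i < j, with X_I the indicator of one inversion.
There are 43071 indicators.
For each fixed pair i < j, the values π(i) and π(j) are two distinct elements of {1, …, 294} in uniformly random order; by symmetry P[π(i) > π(j)] = 1/2.
By linearity: E[X] = 43071 · (1/2) = C(294, 2) · (1/2) = 43071/2 = 43071/2 ≈ 21535.500.

E[X] = 43071/2 = 21535.500.


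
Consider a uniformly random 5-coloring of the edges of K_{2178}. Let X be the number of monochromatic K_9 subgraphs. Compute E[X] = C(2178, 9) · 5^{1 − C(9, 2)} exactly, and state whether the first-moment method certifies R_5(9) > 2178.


E[X] = C(2178, 9) · 5^{1 − 36} = 2989303896287203303608800 · 5^{−35} = 2989303896287203303608800/2910383045673370361328125.
As a reduced fraction: E[X] = 119572155851488132144352/116415321826934814453125 ≈ 1.0271170.
Is E[X] < 1? NO.
Since E[X] ≥ 1, the first-moment bound is inconclusive at n = 2178; it does NOT by itself certify R_5(9) > 2178.

E[X] = 119572155851488132144352/116415321826934814453125 ≈ 1.0271170; E[X] ≥ 1; first-moment method inconclusive here.


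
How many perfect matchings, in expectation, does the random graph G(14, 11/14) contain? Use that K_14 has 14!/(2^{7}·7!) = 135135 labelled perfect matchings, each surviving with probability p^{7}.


K_14 has 14!/(2^{7}·7!) = 135135 labelled perfect matchings.
For each such perfect matching H, let X_H = 1 if all 7 edges of H are present in G. Then P[X_H = 1] = p^{7} = (11/14)^{7} = 19487171/105413504.
By linearity of expectation: E[X] = Σ_H E[X_H] = 135135 · p^{7} = 135135 · 19487171/105413504 = 376199836155/15059072.
Numerically: E[X] ≈ 24981.6.

E[X] = 135135 · (11/14)^{7} = 376199836155/15059072 ≈ 24981.6.


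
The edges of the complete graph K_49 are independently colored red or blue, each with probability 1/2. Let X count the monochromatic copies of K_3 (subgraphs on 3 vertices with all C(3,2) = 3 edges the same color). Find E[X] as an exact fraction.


Let X = Σ_S X_S over the C(49, 3) = 18424 subsets S of size 3, where X_S = 1 if the K_3 on S is monochromatic.
For a fixed S, the K_3 on S has C(3, 2) = 3 edges. P[all 3 edges red] = (1/2)^3, and likewise for blue, so P[monochromatic] = 2·(1/2)^3 = 2^{1 − 3} = 1/4.
By linearity: E[X] = C(49, 3) · 2^{1 − 3} = 18424 · 1/4 = 4606.
Numerically: E[X] ≈ 4606.0000.

E[X] = C(49,3)·2^(1−C(3,2)) = 4606 ≈ 4606.0000.
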